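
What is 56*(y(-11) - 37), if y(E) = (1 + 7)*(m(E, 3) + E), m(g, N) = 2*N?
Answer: -4312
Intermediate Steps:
y(E) = 48 + 8*E (y(E) = (1 + 7)*(2*3 + E) = 8*(6 + E) = 48 + 8*E)
56*(y(-11) - 37) = 56*((48 + 8*(-11)) - 37) = 56*((48 - 88) - 37) = 56*(-40 - 37) = 56*(-77) = -4312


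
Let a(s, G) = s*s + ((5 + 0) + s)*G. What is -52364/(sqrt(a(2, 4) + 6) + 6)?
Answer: 157092 - 26182*sqrt(38) ≈ -4304.7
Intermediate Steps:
a(s, G) = s**2 + G*(5 + s) (a(s, G) = s**2 + (5 + s)*G = s**2 + G*(5 + s))
-52364/(sqrt(a(2, 4) + 6) + 6) = -52364/(sqrt((2**2 + 5*4 + 4*2) + 6) + 6) = -52364/(sqrt((4 + 20 + 8) + 6) + 6) = -52364/(sqrt(32 + 6) + 6) = -52364/(sqrt(38) + 6) = -52364/(6 + sqrt(38))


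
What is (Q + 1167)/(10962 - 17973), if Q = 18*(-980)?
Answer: 289/123 ≈ 2.3496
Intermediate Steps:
Q = -17640
(Q + 1167)/(10962 - 17973) = (-17640 + 1167)/(10962 - 17973) = -16473/(-7011) = -16473*(-1/7011) = 289/123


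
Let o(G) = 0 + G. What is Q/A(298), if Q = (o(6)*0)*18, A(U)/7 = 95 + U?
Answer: 0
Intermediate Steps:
o(G) = G
A(U) = 665 + 7*U (A(U) = 7*(95 + U) = 665 + 7*U)
Q = 0 (Q = (6*0)*18 = 0*18 = 0)
Q/A(298) = 0/(665 + 7*298) = 0/(665 + 2086) = 0/2751 = 0*(1/2751) = 0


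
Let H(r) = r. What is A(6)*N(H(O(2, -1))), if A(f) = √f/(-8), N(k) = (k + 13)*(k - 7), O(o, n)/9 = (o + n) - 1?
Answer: 91*√6/8 ≈ 27.863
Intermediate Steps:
O(o, n) = -9 + 9*n + 9*o (O(o, n) = 9*((o + n) - 1) = 9*((n + o) - 1) = 9*(-1 + n + o) = -9 + 9*n + 9*o)
N(k) = (-7 + k)*(13 + k) (N(k) = (13 + k)*(-7 + k) = (-7 + k)*(13 + k))
A(f) = -√f/8
A(6)*N(H(O(2, -1))) = (-√6/8)*(-91 + (-9 + 9*(-1) + 9*2)² + 6*(-9 + 9*(-1) + 9*2)) = (-√6/8)*(-91 + (-9 - 9 + 18)² + 6*(-9 - 9 + 18)) = (-√6/8)*(-91 + 0² + 6*0) = (-√6/8)*(-91 + 0 + 0) = -√6/8*(-91) = 91*√6/8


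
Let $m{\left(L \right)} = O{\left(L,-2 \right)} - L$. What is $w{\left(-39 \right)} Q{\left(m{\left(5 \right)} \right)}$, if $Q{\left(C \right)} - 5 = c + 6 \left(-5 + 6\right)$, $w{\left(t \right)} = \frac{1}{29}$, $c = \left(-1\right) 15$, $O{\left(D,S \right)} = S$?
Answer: $- \frac{4}{29} \approx -0.13793$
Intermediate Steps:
$c = -15$
$m{\left(L \right)} = -2 - L$
$w{\left(t \right)} = \frac{1}{29}$
$Q{\left(C \right)} = -4$ ($Q{\left(C \right)} = 5 - \left(15 - 6 \left(-5 + 6\right)\right) = 5 + \left(-15 + 6 \cdot 1\right) = 5 + \left(-15 + 6\right) = 5 - 9 = -4$)
$w{\left(-39 \right)} Q{\left(m{\left(5 \right)} \right)} = \frac{1}{29} \left(-4\right) = - \frac{4}{29}$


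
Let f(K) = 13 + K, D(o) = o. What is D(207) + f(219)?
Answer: 439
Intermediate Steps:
D(207) + f(219) = 207 + (13 + 219) = 207 + 232 = 439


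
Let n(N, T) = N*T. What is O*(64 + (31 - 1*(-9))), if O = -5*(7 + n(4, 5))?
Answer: -14040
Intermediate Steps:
O = -135 (O = -5*(7 + 4*5) = -5*(7 + 20) = -5*27 = -135)
O*(64 + (31 - 1*(-9))) = -135*(64 + (31 - 1*(-9))) = -135*(64 + (31 + 9)) = -135*(64 + 40) = -135*104 = -14040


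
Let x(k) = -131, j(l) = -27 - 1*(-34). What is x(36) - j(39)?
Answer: -138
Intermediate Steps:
j(l) = 7 (j(l) = -27 + 34 = 7)
x(36) - j(39) = -131 - 1*7 = -131 - 7 = -138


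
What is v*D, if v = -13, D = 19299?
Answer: -250887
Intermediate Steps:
v*D = -13*19299 = -250887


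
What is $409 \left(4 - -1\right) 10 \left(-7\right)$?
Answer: $-143150$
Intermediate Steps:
$409 \left(4 - -1\right) 10 \left(-7\right) = 409 \left(4 + 1\right) 10 \left(-7\right) = 409 \cdot 5 \cdot 10 \left(-7\right) = 409 \cdot 50 \left(-7\right) = 409 \left(-350\right) = -143150$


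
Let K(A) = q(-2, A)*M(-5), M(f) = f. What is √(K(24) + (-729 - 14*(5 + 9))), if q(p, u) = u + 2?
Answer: I*√1055 ≈ 32.481*I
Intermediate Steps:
q(p, u) = 2 + u
K(A) = -10 - 5*A (K(A) = (2 + A)*(-5) = -10 - 5*A)
√(K(24) + (-729 - 14*(5 + 9))) = √((-10 - 5*24) + (-729 - 14*(5 + 9))) = √((-10 - 120) + (-729 - 14*14)) = √(-130 + (-729 - 196)) = √(-130 - 925) = √(-1055) = I*√1055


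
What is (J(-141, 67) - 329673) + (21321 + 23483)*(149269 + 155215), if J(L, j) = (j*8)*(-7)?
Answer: 13641767711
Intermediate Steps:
J(L, j) = -56*j (J(L, j) = (8*j)*(-7) = -56*j)
(J(-141, 67) - 329673) + (21321 + 23483)*(149269 + 155215) = (-56*67 - 329673) + (21321 + 23483)*(149269 + 155215) = (-3752 - 329673) + 44804*304484 = -333425 + 13642101136 = 13641767711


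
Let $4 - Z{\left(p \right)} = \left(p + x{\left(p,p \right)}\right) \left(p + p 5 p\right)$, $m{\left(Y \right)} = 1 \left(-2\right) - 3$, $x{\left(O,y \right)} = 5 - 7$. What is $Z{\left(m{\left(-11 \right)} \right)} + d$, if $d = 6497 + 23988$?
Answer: $31329$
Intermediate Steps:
$x{\left(O,y \right)} = -2$
$d = 30485$
$m{\left(Y \right)} = -5$ ($m{\left(Y \right)} = -2 - 3 = -5$)
$Z{\left(p \right)} = 4 - \left(-2 + p\right) \left(p + 5 p^{2}\right)$ ($Z{\left(p \right)} = 4 - \left(p - 2\right) \left(p + p 5 p\right) = 4 - \left(-2 + p\right) \left(p + 5 p p\right) = 4 - \left(-2 + p\right) \left(p + 5 p^{2}\right)$)
$Z{\left(m{\left(-11 \right)} \right)} + d = \left(4 - 5 \left(-5\right)^{3} + 2 \left(-5\right) + 9 \left(-5\right)^{2}\right) + 30485 = \left(4 - -625 - 10 + 9 \cdot 25\right) + 30485 = \left(4 + 625 - 10 + 225\right) + 30485 = 844 + 30485 = 31329$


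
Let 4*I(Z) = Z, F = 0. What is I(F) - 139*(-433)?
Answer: 60187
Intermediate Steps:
I(Z) = Z/4
I(F) - 139*(-433) = (¼)*0 - 139*(-433) = 0 + 60187 = 60187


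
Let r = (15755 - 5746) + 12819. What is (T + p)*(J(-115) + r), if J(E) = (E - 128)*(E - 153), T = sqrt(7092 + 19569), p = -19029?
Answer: -1673638608 + 87952*sqrt(26661) ≈ -1.6593e+9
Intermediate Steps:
T = sqrt(26661) ≈ 163.28
J(E) = (-153 + E)*(-128 + E) (J(E) = (-128 + E)*(-153 + E) = (-153 + E)*(-128 + E))
r = 22828 (r = 10009 + 12819 = 22828)
(T + p)*(J(-115) + r) = (sqrt(26661) - 19029)*((19584 + (-115)**2 - 281*(-115)) + 22828) = (-19029 + sqrt(26661))*((19584 + 13225 + 32315) + 22828) = (-19029 + sqrt(26661))*(65124 + 22828) = (-19029 + sqrt(26661))*87952 = -1673638608 + 87952*sqrt(26661)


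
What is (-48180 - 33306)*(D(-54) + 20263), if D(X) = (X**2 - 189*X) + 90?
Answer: -2727743850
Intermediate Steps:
D(X) = 90 + X**2 - 189*X
(-48180 - 33306)*(D(-54) + 20263) = (-48180 - 33306)*((90 + (-54)**2 - 189*(-54)) + 20263) = -81486*((90 + 2916 + 10206) + 20263) = -81486*(13212 + 20263) = -81486*33475 = -2727743850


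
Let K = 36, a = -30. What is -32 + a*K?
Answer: -1112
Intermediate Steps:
-32 + a*K = -32 - 30*36 = -32 - 1080 = -1112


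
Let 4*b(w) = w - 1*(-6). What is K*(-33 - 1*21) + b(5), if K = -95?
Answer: 20531/4 ≈ 5132.8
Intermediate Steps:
b(w) = 3/2 + w/4 (b(w) = (w - 1*(-6))/4 = (w + 6)/4 = (6 + w)/4 = 3/2 + w/4)
K*(-33 - 1*21) + b(5) = -95*(-33 - 1*21) + (3/2 + (¼)*5) = -95*(-33 - 21) + (3/2 + 5/4) = -95*(-54) + 11/4 = 5130 + 11/4 = 20531/4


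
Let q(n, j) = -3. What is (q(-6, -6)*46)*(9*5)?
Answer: -6210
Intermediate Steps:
(q(-6, -6)*46)*(9*5) = (-3*46)*(9*5) = -138*45 = -6210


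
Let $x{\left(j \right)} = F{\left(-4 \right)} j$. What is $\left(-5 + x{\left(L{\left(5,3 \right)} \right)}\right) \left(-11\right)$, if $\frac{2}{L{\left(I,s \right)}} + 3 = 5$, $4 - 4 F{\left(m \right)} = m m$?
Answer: $88$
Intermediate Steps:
$F{\left(m \right)} = 1 - \frac{m^{2}}{4}$ ($F{\left(m \right)} = 1 - \frac{m m}{4} = 1 - \frac{m^{2}}{4}$)
$L{\left(I,s \right)} = 1$ ($L{\left(I,s \right)} = \frac{2}{-3 + 5} = \frac{2}{2} = 2 \cdot \frac{1}{2} = 1$)
$x{\left(j \right)} = - 3 j$ ($x{\left(j \right)} = \left(1 - \frac{\left(-4\right)^{2}}{4}\right) j = \left(1 - 4\right) j = - 3 j$)
$\left(-5 + x{\left(L{\left(5,3 \right)} \right)}\right) \left(-11\right) = \left(-5 - 3\right) \left(-11\right) = \left(-8\right) \left(-11\right) = 88$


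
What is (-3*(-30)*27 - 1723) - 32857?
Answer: -32150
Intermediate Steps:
(-3*(-30)*27 - 1723) - 32857 = (90*27 - 1723) - 32857 = (2430 - 1723) - 32857 = 707 - 32857 = -32150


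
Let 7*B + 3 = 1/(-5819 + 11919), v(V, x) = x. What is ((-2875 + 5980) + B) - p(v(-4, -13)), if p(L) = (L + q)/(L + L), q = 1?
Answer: 1723091413/555100 ≈ 3104.1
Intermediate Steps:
p(L) = (1 + L)/(2*L) (p(L) = (L + 1)/(L + L) = (1 + L)/((2*L)) = (1 + L)*(1/(2*L)) = (1 + L)/(2*L))
B = -18299/42700 (B = -3/7 + 1/(7*(-5819 + 11919)) = -3/7 + (⅐)/6100 = -3/7 + (⅐)*(1/6100) = -3/7 + 1/42700 = -18299/42700 ≈ -0.42855)
((-2875 + 5980) + B) - p(v(-4, -13)) = ((-2875 + 5980) - 18299/42700) - (1 - 13)/(2*(-13)) = (3105 - 18299/42700) - (-1)*(-12)/(2*13) = 132565201/42700 - 1*6/13 = 132565201/42700 - 6/13 = 1723091413/555100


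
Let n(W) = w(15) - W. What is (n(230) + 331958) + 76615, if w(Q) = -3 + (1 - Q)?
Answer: 408326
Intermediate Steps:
w(Q) = -2 - Q
n(W) = -17 - W (n(W) = (-2 - 1*15) - W = (-2 - 15) - W = -17 - W)
(n(230) + 331958) + 76615 = ((-17 - 1*230) + 331958) + 76615 = ((-17 - 230) + 331958) + 76615 = (-247 + 331958) + 76615 = 331711 + 76615 = 408326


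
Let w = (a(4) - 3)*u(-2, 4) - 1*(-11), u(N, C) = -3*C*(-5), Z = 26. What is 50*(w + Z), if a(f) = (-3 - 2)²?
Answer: 67850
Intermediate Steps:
u(N, C) = 15*C
a(f) = 25 (a(f) = (-5)² = 25)
w = 1331 (w = (25 - 3)*(15*4) - 1*(-11) = 22*60 + 11 = 1320 + 11 = 1331)
50*(w + Z) = 50*(1331 + 26) = 50*1357 = 67850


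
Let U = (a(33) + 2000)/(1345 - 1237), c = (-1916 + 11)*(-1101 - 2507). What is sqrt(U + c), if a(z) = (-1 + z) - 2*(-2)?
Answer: sqrt(556733967)/9 ≈ 2621.7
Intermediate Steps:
a(z) = 3 + z (a(z) = (-1 + z) + 4 = 3 + z)
c = 6873240 (c = -1905*(-3608) = 6873240)
U = 509/27 (U = ((3 + 33) + 2000)/(1345 - 1237) = (36 + 2000)/108 = 2036*(1/108) = 509/27 ≈ 18.852)
sqrt(U + c) = sqrt(509/27 + 6873240) = sqrt(185577989/27) = sqrt(556733967)/9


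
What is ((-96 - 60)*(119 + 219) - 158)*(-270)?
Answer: 14279220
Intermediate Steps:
((-96 - 60)*(119 + 219) - 158)*(-270) = (-156*338 - 158)*(-270) = (-52728 - 158)*(-270) = -52886*(-270) = 14279220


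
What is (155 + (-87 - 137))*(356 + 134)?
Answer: -33810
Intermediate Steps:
(155 + (-87 - 137))*(356 + 134) = (155 - 224)*490 = -69*490 = -33810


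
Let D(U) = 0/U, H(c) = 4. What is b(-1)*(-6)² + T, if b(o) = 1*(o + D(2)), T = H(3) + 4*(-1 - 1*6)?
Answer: -60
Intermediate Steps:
D(U) = 0
T = -24 (T = 4 + 4*(-1 - 1*6) = 4 + 4*(-1 - 6) = 4 + 4*(-7) = 4 - 28 = -24)
b(o) = o (b(o) = 1*(o + 0) = 1*o = o)
b(-1)*(-6)² + T = -1*(-6)² - 24 = -1*36 - 24 = -36 - 24 = -60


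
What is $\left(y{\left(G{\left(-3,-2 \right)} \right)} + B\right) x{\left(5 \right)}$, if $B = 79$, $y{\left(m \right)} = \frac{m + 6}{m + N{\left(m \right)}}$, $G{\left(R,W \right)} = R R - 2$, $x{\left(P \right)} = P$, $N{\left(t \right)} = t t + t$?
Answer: $\frac{24950}{63} \approx 396.03$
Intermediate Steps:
$N{\left(t \right)} = t + t^{2}$ ($N{\left(t \right)} = t^{2} + t = t + t^{2}$)
$G{\left(R,W \right)} = -2 + R^{2}$ ($G{\left(R,W \right)} = R^{2} - 2 = -2 + R^{2}$)
$y{\left(m \right)} = \frac{6 + m}{m + m \left(1 + m\right)}$ ($y{\left(m \right)} = \frac{m + 6}{m + m \left(1 + m\right)} = \frac{6 + m}{m + m \left(1 + m\right)}$)
$\left(y{\left(G{\left(-3,-2 \right)} \right)} + B\right) x{\left(5 \right)} = \left(\frac{6 - \left(2 - \left(-3\right)^{2}\right)}{\left(-2 + \left(-3\right)^{2}\right) \left(2 - \left(2 - \left(-3\right)^{2}\right)\right)} + 79\right) 5 = \left(\frac{6 + \left(-2 + 9\right)}{\left(-2 + 9\right) \left(2 + \left(-2 + 9\right)\right)} + 79\right) 5 = \left(\frac{6 + 7}{7 \left(2 + 7\right)} + 79\right) 5 = \left(\frac{1}{7} \cdot \frac{1}{9} \cdot 13 + 79\right) 5 = \left(\frac{13}{63} + 79\right) 5 = \frac{4990}{63} \cdot 5 = \frac{24950}{63}$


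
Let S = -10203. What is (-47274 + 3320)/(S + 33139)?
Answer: -21977/11468 ≈ -1.9164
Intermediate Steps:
(-47274 + 3320)/(S + 33139) = (-47274 + 3320)/(-10203 + 33139) = -43954/22936 = -43954*1/22936 = -21977/11468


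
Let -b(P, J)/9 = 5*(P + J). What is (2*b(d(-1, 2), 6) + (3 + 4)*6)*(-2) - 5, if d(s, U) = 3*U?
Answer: 2071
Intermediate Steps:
b(P, J) = -45*J - 45*P (b(P, J) = -45*(P + J) = -45*(J + P) = -9*(5*J + 5*P) = -45*J - 45*P)
(2*b(d(-1, 2), 6) + (3 + 4)*6)*(-2) - 5 = (2*(-45*6 - 135*2) + (3 + 4)*6)*(-2) - 5 = (2*(-270 - 45*6) + 7*6)*(-2) - 5 = (2*(-270 - 270) + 42)*(-2) - 5 = (2*(-540) + 42)*(-2) - 5 = (-1080 + 42)*(-2) - 5 = -1038*(-2) - 5 = 2076 - 5 = 2071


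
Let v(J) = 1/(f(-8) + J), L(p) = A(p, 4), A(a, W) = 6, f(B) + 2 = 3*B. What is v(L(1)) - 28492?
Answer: -569841/20 ≈ -28492.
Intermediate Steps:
f(B) = -2 + 3*B
L(p) = 6
v(J) = 1/(-26 + J) (v(J) = 1/((-2 + 3*(-8)) + J) = 1/((-2 - 24) + J) = 1/(-26 + J))
v(L(1)) - 28492 = 1/(-26 + 6) - 28492 = 1/(-20) - 28492 = -1/20 - 28492 = -569841/20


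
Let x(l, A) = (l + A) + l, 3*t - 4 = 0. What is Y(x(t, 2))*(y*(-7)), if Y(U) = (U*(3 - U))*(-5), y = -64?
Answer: 156800/9 ≈ 17422.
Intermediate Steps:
t = 4/3 (t = 4/3 + (1/3)*0 = 4/3 + 0 = 4/3 ≈ 1.3333)
x(l, A) = A + 2*l (x(l, A) = (A + l) + l = A + 2*l)
Y(U) = -5*U*(3 - U)
Y(x(t, 2))*(y*(-7)) = (5*(2 + 2*(4/3))*(-3 + (2 + 2*(4/3))))*(-64*(-7)) = (5*(2 + 8/3)*(-3 + (2 + 8/3)))*448 = (5*(14/3)*(-3 + 14/3))*448 = (5*(14/3)*(5/3))*448 = (350/9)*448 = 156800/9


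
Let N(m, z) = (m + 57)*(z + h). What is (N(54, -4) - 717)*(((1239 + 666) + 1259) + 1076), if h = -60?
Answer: -33161040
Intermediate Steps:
N(m, z) = (-60 + z)*(57 + m) (N(m, z) = (m + 57)*(z - 60) = (57 + m)*(-60 + z) = (-60 + z)*(57 + m))
(N(54, -4) - 717)*(((1239 + 666) + 1259) + 1076) = ((-3420 - 60*54 + 57*(-4) + 54*(-4)) - 717)*(((1239 + 666) + 1259) + 1076) = ((-3420 - 3240 - 228 - 216) - 717)*((1905 + 1259) + 1076) = (-7104 - 717)*(3164 + 1076) = -7821*4240 = -33161040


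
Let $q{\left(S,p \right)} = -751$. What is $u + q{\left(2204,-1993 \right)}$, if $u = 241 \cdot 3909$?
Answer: $941318$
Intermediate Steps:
$u = 942069$
$u + q{\left(2204,-1993 \right)} = 942069 - 751 = 941318$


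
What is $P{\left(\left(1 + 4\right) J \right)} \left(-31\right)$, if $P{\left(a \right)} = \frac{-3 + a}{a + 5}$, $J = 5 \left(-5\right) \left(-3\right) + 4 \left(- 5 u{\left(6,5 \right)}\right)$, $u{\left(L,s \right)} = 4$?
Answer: $- \frac{217}{5} \approx -43.4$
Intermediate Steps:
$J = -5$ ($J = 5 \left(-5\right) \left(-3\right) + 4 \left(\left(-5\right) 4\right) = \left(-25\right) \left(-3\right) + 4 \left(-20\right) = 75 - 80 = -5$)
$P{\left(a \right)} = \frac{-3 + a}{5 + a}$
$P{\left(\left(1 + 4\right) J \right)} \left(-31\right) = \frac{-3 + \left(1 + 4\right) \left(-5\right)}{5 + \left(1 + 4\right) \left(-5\right)} \left(-31\right) = \frac{-3 + 5 \left(-5\right)}{5 + 5 \left(-5\right)} \left(-31\right) = \frac{-3 - 25}{5 - 25} \left(-31\right) = \frac{1}{-20} \left(-28\right) \left(-31\right) = \left(- \frac{1}{20}\right) \left(-28\right) \left(-31\right) = \frac{7}{5} \left(-31\right) = - \frac{217}{5}$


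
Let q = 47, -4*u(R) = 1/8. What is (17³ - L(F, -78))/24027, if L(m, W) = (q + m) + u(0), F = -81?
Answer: 158305/768864 ≈ 0.20589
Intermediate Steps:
u(R) = -1/32 (u(R) = -¼/8 = -¼*⅛ = -1/32)
L(m, W) = 1503/32 + m (L(m, W) = (47 + m) - 1/32 = 1503/32 + m)
(17³ - L(F, -78))/24027 = (17³ - (1503/32 - 81))/24027 = (4913 - 1*(-1089/32))*(1/24027) = (4913 + 1089/32)*(1/24027) = (158305/32)*(1/24027) = 158305/768864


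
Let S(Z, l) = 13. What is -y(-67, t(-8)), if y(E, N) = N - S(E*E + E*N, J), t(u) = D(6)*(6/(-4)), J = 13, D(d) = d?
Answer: 22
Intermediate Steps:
t(u) = -9 (t(u) = 6*(6/(-4)) = 6*(6*(-¼)) = 6*(-3/2) = -9)
y(E, N) = -13 + N (y(E, N) = N - 1*13 = N - 13 = -13 + N)
-y(-67, t(-8)) = -(-13 - 9) = -1*(-22) = 22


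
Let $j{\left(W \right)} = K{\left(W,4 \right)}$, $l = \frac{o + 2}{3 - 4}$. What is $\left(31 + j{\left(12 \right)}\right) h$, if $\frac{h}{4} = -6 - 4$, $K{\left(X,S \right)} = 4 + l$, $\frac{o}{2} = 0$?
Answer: $-1320$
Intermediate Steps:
$o = 0$ ($o = 2 \cdot 0 = 0$)
$l = -2$ ($l = \frac{0 + 2}{3 - 4} = \frac{2}{-1} = 2 \left(-1\right) = -2$)
$K{\left(X,S \right)} = 2$ ($K{\left(X,S \right)} = 4 - 2 = 2$)
$j{\left(W \right)} = 2$
$h = -40$ ($h = 4 \left(-6 - 4\right) = 4 \left(-10\right) = -40$)
$\left(31 + j{\left(12 \right)}\right) h = \left(31 + 2\right) \left(-40\right) = 33 \left(-40\right) = -1320$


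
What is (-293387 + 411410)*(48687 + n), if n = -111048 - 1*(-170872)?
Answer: 12806793753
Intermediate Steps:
n = 59824 (n = -111048 + 170872 = 59824)
(-293387 + 411410)*(48687 + n) = (-293387 + 411410)*(48687 + 59824) = 118023*108511 = 12806793753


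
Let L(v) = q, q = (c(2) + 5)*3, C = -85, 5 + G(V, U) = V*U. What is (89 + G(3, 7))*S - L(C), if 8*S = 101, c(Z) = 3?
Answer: 10413/8 ≈ 1301.6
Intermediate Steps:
G(V, U) = -5 + U*V (G(V, U) = -5 + V*U = -5 + U*V)
S = 101/8 (S = (1/8)*101 = 101/8 ≈ 12.625)
q = 24 (q = (3 + 5)*3 = 8*3 = 24)
L(v) = 24
(89 + G(3, 7))*S - L(C) = (89 + (-5 + 7*3))*(101/8) - 1*24 = (89 + (-5 + 21))*(101/8) - 24 = (89 + 16)*(101/8) - 24 = 105*(101/8) - 24 = 10605/8 - 24 = 10413/8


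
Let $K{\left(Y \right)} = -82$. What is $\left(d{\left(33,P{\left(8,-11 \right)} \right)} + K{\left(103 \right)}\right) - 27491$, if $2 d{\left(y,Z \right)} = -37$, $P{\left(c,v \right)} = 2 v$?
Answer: $- \frac{55183}{2} \approx -27592.0$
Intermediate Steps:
$d{\left(y,Z \right)} = - \frac{37}{2}$ ($d{\left(y,Z \right)} = \frac{1}{2} \left(-37\right) = - \frac{37}{2}$)
$\left(d{\left(33,P{\left(8,-11 \right)} \right)} + K{\left(103 \right)}\right) - 27491 = \left(- \frac{37}{2} - 82\right) - 27491 = - \frac{201}{2} - 27491 = - \frac{55183}{2}$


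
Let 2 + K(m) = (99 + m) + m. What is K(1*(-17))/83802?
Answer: 21/27934 ≈ 0.00075177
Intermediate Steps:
K(m) = 97 + 2*m (K(m) = -2 + ((99 + m) + m) = -2 + (99 + 2*m) = 97 + 2*m)
K(1*(-17))/83802 = (97 + 2*(1*(-17)))/83802 = (97 + 2*(-17))*(1/83802) = (97 - 34)*(1/83802) = 63*(1/83802) = 21/27934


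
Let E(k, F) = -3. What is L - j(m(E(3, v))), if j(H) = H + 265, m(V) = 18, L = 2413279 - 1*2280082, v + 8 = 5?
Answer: 132914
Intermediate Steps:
v = -3 (v = -8 + 5 = -3)
L = 133197 (L = 2413279 - 2280082 = 133197)
j(H) = 265 + H
L - j(m(E(3, v))) = 133197 - (265 + 18) = 133197 - 1*283 = 133197 - 283 = 132914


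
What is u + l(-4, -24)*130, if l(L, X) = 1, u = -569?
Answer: -439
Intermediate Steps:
u + l(-4, -24)*130 = -569 + 1*130 = -569 + 130 = -439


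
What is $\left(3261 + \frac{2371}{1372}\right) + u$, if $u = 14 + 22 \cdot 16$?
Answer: $\frac{4978615}{1372} \approx 3628.7$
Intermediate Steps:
$u = 366$ ($u = 14 + 352 = 366$)
$\left(3261 + \frac{2371}{1372}\right) + u = \left(3261 + \frac{2371}{1372}\right) + 366 = \frac{4476463}{1372} + 366 = \frac{4978615}{1372}$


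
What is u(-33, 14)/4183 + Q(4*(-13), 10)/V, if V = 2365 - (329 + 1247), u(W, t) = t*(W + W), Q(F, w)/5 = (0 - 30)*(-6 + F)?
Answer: 11887688/1100129 ≈ 10.806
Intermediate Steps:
Q(F, w) = 900 - 150*F (Q(F, w) = 5*((0 - 30)*(-6 + F)) = 5*(-30*(-6 + F)) = 5*(180 - 30*F) = 900 - 150*F)
u(W, t) = 2*W*t (u(W, t) = t*(2*W) = 2*W*t)
V = 789 (V = 2365 - 1*1576 = 2365 - 1576 = 789)
u(-33, 14)/4183 + Q(4*(-13), 10)/V = (2*(-33)*14)/4183 + (900 - 600*(-13))/789 = -924*1/4183 + (900 - 150*(-52))*(1/789) = -924/4183 + (900 + 7800)*(1/789) = -924/4183 + 8700*(1/789) = -924/4183 + 2900/263 = 11887688/1100129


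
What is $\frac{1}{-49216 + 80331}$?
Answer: $\frac{1}{31115} \approx 3.2139 \cdot 10^{-5}$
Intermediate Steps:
$\frac{1}{-49216 + 80331} = \frac{1}{31115}$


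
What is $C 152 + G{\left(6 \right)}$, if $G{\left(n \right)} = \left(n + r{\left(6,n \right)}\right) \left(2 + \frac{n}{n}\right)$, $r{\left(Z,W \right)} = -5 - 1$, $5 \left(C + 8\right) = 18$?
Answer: $- \frac{3344}{5} \approx -668.8$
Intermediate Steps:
$C = - \frac{22}{5}$ ($C = -8 + \frac{1}{5} \cdot 18 = -8 + \frac{18}{5} = - \frac{22}{5} \approx -4.4$)
$r{\left(Z,W \right)} = -6$
$G{\left(n \right)} = -18 + 3 n$ ($G{\left(n \right)} = \left(n - 6\right) \left(2 + \frac{n}{n}\right) = \left(-6 + n\right) \left(2 + 1\right) = \left(-6 + n\right) 3 = -18 + 3 n$)
$C 152 + G{\left(6 \right)} = \left(- \frac{22}{5}\right) 152 + \left(-18 + 3 \cdot 6\right) = - \frac{3344}{5} + \left(-18 + 18\right) = - \frac{3344}{5} + 0 = - \frac{3344}{5}$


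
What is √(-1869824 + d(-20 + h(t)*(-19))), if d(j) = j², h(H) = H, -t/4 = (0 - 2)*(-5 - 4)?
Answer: 4*I*√3295 ≈ 229.61*I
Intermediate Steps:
t = -72 (t = -4*(0 - 2)*(-5 - 4) = -(-8)*(-9) = -4*18 = -72)
√(-1869824 + d(-20 + h(t)*(-19))) = √(-1869824 + (-20 - 72*(-19))²) = √(-1869824 + (-20 + 1368)²) = √(-1869824 + 1348²) = √(-1869824 + 1817104) = √(-52720) = 4*I*√3295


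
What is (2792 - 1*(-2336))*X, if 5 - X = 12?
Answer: -35896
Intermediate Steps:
X = -7 (X = 5 - 1*12 = 5 - 12 = -7)
(2792 - 1*(-2336))*X = (2792 - 1*(-2336))*(-7) = (2792 + 2336)*(-7) = 5128*(-7) = -35896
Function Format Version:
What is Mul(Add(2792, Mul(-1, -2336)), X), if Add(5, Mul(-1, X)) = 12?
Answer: -35896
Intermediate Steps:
X = -7 (X = Add(5, Mul(-1, 12)) = Add(5, -12) = -7)
Mul(Add(2792, Mul(-1, -2336)), X) = Mul(Add(2792, Mul(-1, -2336)), -7) = Mul(Add(2792, 2336), -7) = Mul(5128, -7) = -35896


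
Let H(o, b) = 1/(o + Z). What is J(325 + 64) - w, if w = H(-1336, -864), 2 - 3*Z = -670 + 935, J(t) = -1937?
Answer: -8272924/4271 ≈ -1937.0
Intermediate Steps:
Z = -263/3 (Z = ⅔ - (-670 + 935)/3 = ⅔ - ⅓*265 = ⅔ - 265/3 = -263/3 ≈ -87.667)
H(o, b) = 1/(-263/3 + o) (H(o, b) = 1/(o - 263/3) = 1/(-263/3 + o))
w = -3/4271 (w = 3/(-263 + 3*(-1336)) = 3/(-263 - 4008) = 3/(-4271) = 3*(-1/4271) = -3/4271 ≈ -0.00070241)
J(325 + 64) - w = -1937 - 1*(-3/4271) = -1937 + 3/4271 = -8272924/4271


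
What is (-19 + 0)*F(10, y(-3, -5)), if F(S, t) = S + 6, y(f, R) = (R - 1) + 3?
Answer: -304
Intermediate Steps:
y(f, R) = 2 + R (y(f, R) = (-1 + R) + 3 = 2 + R)
F(S, t) = 6 + S
(-19 + 0)*F(10, y(-3, -5)) = (-19 + 0)*(6 + 10) = -19*16 = -304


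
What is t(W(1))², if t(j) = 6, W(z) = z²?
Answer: 36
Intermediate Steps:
t(W(1))² = 6² = 36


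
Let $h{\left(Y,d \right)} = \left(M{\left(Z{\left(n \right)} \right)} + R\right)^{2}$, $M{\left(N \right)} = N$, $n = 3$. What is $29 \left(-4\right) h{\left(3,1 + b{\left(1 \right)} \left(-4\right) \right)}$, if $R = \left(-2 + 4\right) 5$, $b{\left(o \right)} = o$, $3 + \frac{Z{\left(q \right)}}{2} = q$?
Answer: $-11600$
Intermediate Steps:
$Z{\left(q \right)} = -6 + 2 q$
$R = 10$ ($R = 2 \cdot 5 = 10$)
$h{\left(Y,d \right)} = 100$ ($h{\left(Y,d \right)} = \left(\left(-6 + 2 \cdot 3\right) + 10\right)^{2} = \left(\left(-6 + 6\right) + 10\right)^{2} = \left(0 + 10\right)^{2} = 10^{2} = 100$)
$29 \left(-4\right) h{\left(3,1 + b{\left(1 \right)} \left(-4\right) \right)} = 29 \left(-4\right) 100 = \left(-116\right) 100 = -11600$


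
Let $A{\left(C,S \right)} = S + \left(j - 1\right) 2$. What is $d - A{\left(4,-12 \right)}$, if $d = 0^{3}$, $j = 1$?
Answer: $12$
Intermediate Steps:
$d = 0$
$A{\left(C,S \right)} = S$ ($A{\left(C,S \right)} = S + \left(1 - 1\right) 2 = S + 0 \cdot 2 = S + 0 = S$)
$d - A{\left(4,-12 \right)} = 0 - -12 = 0 + 12 = 12$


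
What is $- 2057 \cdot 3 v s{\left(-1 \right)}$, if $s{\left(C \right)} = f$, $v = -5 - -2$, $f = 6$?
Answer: $111078$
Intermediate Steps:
$v = -3$ ($v = -5 + 2 = -3$)
$s{\left(C \right)} = 6$
$- 2057 \cdot 3 v s{\left(-1 \right)} = - 2057 \cdot 3 \left(-3\right) 6 = - 2057 \left(\left(-9\right) 6\right) = \left(-2057\right) \left(-54\right) = 111078$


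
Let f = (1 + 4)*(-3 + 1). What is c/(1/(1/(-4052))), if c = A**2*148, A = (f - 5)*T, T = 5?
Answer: -208125/1013 ≈ -205.45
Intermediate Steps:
f = -10 (f = 5*(-2) = -10)
A = -75 (A = (-10 - 5)*5 = -15*5 = -75)
c = 832500 (c = (-75)**2*148 = 5625*148 = 832500)
c/(1/(1/(-4052))) = 832500/(1/(1/(-4052))) = 832500/(1/(-1/4052)) = 832500/(-4052) = 832500*(-1/4052) = -208125/1013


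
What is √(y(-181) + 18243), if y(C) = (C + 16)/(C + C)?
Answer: √2390695422/362 ≈ 135.07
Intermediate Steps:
y(C) = (16 + C)/(2*C) (y(C) = (16 + C)/((2*C)) = (16 + C)*(1/(2*C)) = (16 + C)/(2*C))
√(y(-181) + 18243) = √((½)*(16 - 181)/(-181) + 18243) = √((½)*(-1/181)*(-165) + 18243) = √(165/362 + 18243) = √(6604131/362) = √2390695422/362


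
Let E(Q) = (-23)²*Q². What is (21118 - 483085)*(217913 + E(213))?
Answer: -11187969470238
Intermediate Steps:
E(Q) = 529*Q²
(21118 - 483085)*(217913 + E(213)) = (21118 - 483085)*(217913 + 529*213²) = -461967*(217913 + 529*45369) = -461967*(217913 + 24000201) = -461967*24218114 = -11187969470238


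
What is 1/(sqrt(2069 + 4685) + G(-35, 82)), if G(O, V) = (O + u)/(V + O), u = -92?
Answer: 5969/14903457 + 2209*sqrt(6754)/14903457 ≈ 0.012582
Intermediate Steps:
G(O, V) = (-92 + O)/(O + V) (G(O, V) = (O - 92)/(V + O) = (-92 + O)/(O + V))
1/(sqrt(2069 + 4685) + G(-35, 82)) = 1/(sqrt(2069 + 4685) + (-92 - 35)/(-35 + 82)) = 1/(sqrt(6754) - 127/47) = 1/(-127/47 + sqrt(6754))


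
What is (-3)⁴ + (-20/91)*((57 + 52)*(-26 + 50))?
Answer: -44949/91 ≈ -493.94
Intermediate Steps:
(-3)⁴ + (-20/91)*((57 + 52)*(-26 + 50)) = 81 + (-20*1/91)*(109*24) = 81 - 20/91*2616 = 81 - 52320/91 = -44949/91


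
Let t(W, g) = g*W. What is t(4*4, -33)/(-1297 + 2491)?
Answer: -88/199 ≈ -0.44221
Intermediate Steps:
t(W, g) = W*g
t(4*4, -33)/(-1297 + 2491) = ((4*4)*(-33))/(-1297 + 2491) = (16*(-33))/1194 = -528*1/1194 = -88/199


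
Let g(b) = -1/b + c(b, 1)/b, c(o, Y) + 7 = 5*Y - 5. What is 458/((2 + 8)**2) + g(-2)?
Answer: 429/50 ≈ 8.5800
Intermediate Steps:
c(o, Y) = -12 + 5*Y (c(o, Y) = -7 + (5*Y - 5) = -7 + (-5 + 5*Y) = -12 + 5*Y)
g(b) = -8/b (g(b) = -1/b + (-12 + 5*1)/b = -1/b + (-12 + 5)/b = -1/b - 7/b = -8/b)
458/((2 + 8)**2) + g(-2) = 458/((2 + 8)**2) - 8/(-2) = 458/(10**2) - 8*(-1/2) = 458/100 + 4 = 458*(1/100) + 4 = 229/50 + 4 = 429/50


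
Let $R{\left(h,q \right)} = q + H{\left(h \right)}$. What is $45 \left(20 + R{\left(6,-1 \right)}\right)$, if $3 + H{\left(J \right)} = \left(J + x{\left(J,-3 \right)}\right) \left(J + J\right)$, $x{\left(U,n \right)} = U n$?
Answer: $-5760$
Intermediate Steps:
$H{\left(J \right)} = -3 - 4 J^{2}$ ($H{\left(J \right)} = -3 + \left(J + J \left(-3\right)\right) \left(J + J\right) = -3 + \left(J - 3 J\right) 2 J = -3 + - 2 J 2 J = -3 - 4 J^{2}$)
$R{\left(h,q \right)} = -3 + q - 4 h^{2}$ ($R{\left(h,q \right)} = q - \left(3 + 4 h^{2}\right) = -3 + q - 4 h^{2}$)
$45 \left(20 + R{\left(6,-1 \right)}\right) = 45 \left(20 - \left(4 + 144\right)\right) = 45 \left(20 - 148\right) = 45 \left(-128\right) = -5760$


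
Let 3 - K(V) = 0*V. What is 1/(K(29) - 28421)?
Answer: -1/28418 ≈ -3.5189e-5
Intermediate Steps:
K(V) = 3 (K(V) = 3 - 0*V = 3 - 1*0 = 3 + 0 = 3)
1/(K(29) - 28421) = 1/(3 - 28421) = 1/(-28418) = -1/28418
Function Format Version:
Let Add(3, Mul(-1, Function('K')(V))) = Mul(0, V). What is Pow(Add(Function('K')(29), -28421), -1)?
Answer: Rational(-1, 28418) ≈ -3.5189e-5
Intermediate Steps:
Function('K')(V) = 3 (Function('K')(V) = Add(3, Mul(-1, Mul(0, V))) = Add(3, Mul(-1, 0)) = Add(3, 0) = 3)
Pow(Add(Function('K')(29), -28421), -1) = Pow(Add(3, -28421), -1) = Pow(-28418, -1) = Rational(-1, 28418)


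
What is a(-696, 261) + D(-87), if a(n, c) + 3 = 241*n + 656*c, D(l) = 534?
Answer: 4011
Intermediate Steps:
a(n, c) = -3 + 241*n + 656*c (a(n, c) = -3 + (241*n + 656*c) = -3 + 241*n + 656*c)
a(-696, 261) + D(-87) = (-3 + 241*(-696) + 656*261) + 534 = (-3 - 167736 + 171216) + 534 = 3477 + 534 = 4011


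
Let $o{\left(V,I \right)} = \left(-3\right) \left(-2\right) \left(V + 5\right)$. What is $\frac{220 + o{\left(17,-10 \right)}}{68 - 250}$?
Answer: $- \frac{176}{91} \approx -1.9341$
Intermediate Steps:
$o{\left(V,I \right)} = 30 + 6 V$ ($o{\left(V,I \right)} = 6 \left(5 + V\right) = 30 + 6 V$)
$\frac{220 + o{\left(17,-10 \right)}}{68 - 250} = \frac{220 + \left(30 + 6 \cdot 17\right)}{68 - 250} = \frac{220 + \left(30 + 102\right)}{68 - 250} = \frac{220 + 132}{-182} = 352 \left(- \frac{1}{182}\right) = - \frac{176}{91}$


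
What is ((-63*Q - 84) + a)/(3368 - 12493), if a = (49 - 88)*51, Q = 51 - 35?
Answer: 3081/9125 ≈ 0.33764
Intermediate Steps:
Q = 16
a = -1989 (a = -39*51 = -1989)
((-63*Q - 84) + a)/(3368 - 12493) = ((-63*16 - 84) - 1989)/(3368 - 12493) = ((-1008 - 84) - 1989)/(-9125) = (-1092 - 1989)*(-1/9125) = -3081*(-1/9125) = 3081/9125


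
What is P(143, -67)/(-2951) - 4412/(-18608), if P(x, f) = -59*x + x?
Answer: 3218357/1056004 ≈ 3.0477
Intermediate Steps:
P(x, f) = -58*x
P(143, -67)/(-2951) - 4412/(-18608) = -58*143/(-2951) - 4412/(-18608) = -8294*(-1/2951) - 4412*(-1/18608) = 638/227 + 1103/4652 = 3218357/1056004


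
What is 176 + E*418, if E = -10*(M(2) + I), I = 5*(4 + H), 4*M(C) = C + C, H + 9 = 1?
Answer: 79596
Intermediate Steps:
H = -8 (H = -9 + 1 = -8)
M(C) = C/2 (M(C) = (C + C)/4 = (2*C)/4 = C/2)
I = -20 (I = 5*(4 - 8) = 5*(-4) = -20)
E = 190 (E = -10*((1/2)*2 - 20) = -10*(1 - 20) = -10*(-19) = 190)
176 + E*418 = 176 + 190*418 = 176 + 79420 = 79596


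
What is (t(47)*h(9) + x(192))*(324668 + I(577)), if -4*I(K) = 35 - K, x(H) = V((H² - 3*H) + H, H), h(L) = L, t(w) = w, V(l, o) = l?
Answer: 23972447121/2 ≈ 1.1986e+10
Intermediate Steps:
x(H) = H² - 2*H (x(H) = (H² - 3*H) + H = H² - 2*H)
I(K) = -35/4 + K/4 (I(K) = -(35 - K)/4 = -35/4 + K/4)
(t(47)*h(9) + x(192))*(324668 + I(577)) = (47*9 + 192*(-2 + 192))*(324668 + (-35/4 + (¼)*577)) = (423 + 192*190)*(324668 + (-35/4 + 577/4)) = (423 + 36480)*(324668 + 271/2) = 36903*(649607/2) = 23972447121/2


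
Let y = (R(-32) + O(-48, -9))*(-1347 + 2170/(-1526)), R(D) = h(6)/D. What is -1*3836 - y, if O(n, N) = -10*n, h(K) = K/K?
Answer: 1122027567/1744 ≈ 6.4336e+5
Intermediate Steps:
h(K) = 1
R(D) = 1/D
y = -1128717551/1744 (y = (1/(-32) - 10*(-48))*(-1347 + 2170/(-1526)) = (-1/32 + 480)*(-1347 + 2170*(-1/1526)) = 15359*(-1347 - 155/109)/32 = (15359/32)*(-146978/109) = -1128717551/1744 ≈ -6.4720e+5)
-1*3836 - y = -1*3836 - 1*(-1128717551/1744) = -3836 + 1128717551/1744 = 1122027567/1744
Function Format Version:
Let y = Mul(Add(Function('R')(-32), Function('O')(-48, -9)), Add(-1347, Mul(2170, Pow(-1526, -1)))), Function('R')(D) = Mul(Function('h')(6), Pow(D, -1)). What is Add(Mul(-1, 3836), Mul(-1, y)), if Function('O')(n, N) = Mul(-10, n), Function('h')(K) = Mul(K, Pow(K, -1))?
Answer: Rational(1122027567, 1744) ≈ 6.4336e+5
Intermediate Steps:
Function('h')(K) = 1
Function('R')(D) = Pow(D, -1) (Function('R')(D) = Mul(1, Pow(D, -1)) = Pow(D, -1))
y = Rational(-1128717551, 1744) (y = Mul(Add(Pow(-32, -1), Mul(-10, -48)), Add(-1347, Mul(2170, Pow(-1526, -1)))) = Mul(Add(Rational(-1, 32), 480), Add(-1347, Mul(2170, Rational(-1, 1526)))) = Mul(Rational(15359, 32), Add(-1347, Rational(-155, 109))) = Mul(Rational(15359, 32), Rational(-146978, 109)) = Rational(-1128717551, 1744) ≈ -6.4720e+5)
Add(Mul(-1, 3836), Mul(-1, y)) = Add(Mul(-1, 3836), Mul(-1, Rational(-1128717551, 1744))) = Add(-3836, Rational(1128717551, 1744)) = Rational(1122027567, 1744)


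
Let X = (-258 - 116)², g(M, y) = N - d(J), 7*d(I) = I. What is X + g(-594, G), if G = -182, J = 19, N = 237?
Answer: 980772/7 ≈ 1.4011e+5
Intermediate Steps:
d(I) = I/7
g(M, y) = 1640/7 (g(M, y) = 237 - 19/7 = 1640/7)
X = 139876 (X = (-374)² = 139876)
X + g(-594, G) = 139876 + 1640/7 = 980772/7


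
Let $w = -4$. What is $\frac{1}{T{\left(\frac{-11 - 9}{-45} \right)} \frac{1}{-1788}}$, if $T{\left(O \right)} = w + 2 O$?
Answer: $\frac{4023}{7} \approx 574.71$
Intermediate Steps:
$T{\left(O \right)} = -4 + 2 O$
$\frac{1}{T{\left(\frac{-11 - 9}{-45} \right)} \frac{1}{-1788}} = \frac{1}{\left(-4 + 2 \frac{-11 - 9}{-45}\right) \frac{1}{-1788}} = \frac{1}{\left(-4 + 2 \left(\left(-20\right) \left(- \frac{1}{45}\right)\right)\right) \left(- \frac{1}{1788}\right)} = \frac{1}{\left(-4 + 2 \cdot \frac{4}{9}\right) \left(- \frac{1}{1788}\right)} = \frac{1}{\left(-4 + \frac{8}{9}\right) \left(- \frac{1}{1788}\right)} = \frac{1}{\left(- \frac{28}{9}\right) \left(- \frac{1}{1788}\right)} = \frac{1}{\frac{7}{4023}} = \frac{4023}{7}$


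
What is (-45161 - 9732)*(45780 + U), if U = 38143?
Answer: -4606785239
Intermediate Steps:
(-45161 - 9732)*(45780 + U) = (-45161 - 9732)*(45780 + 38143) = -54893*83923 = -4606785239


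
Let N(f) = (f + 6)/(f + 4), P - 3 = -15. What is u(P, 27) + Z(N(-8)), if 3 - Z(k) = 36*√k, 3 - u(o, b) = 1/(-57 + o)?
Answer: 415/69 - 18*√2 ≈ -19.441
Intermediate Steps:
P = -12 (P = 3 - 15 = -12)
N(f) = (6 + f)/(4 + f)
u(o, b) = 3 - 1/(-57 + o)
Z(k) = 3 - 36*√k
u(P, 27) + Z(N(-8)) = (-172 + 3*(-12))/(-57 - 12) + (3 - 36*√2*√(-1/(4 - 8))) = (-172 - 36)/(-69) + (3 - 36*√2*√(-1/(-4))) = -1/69*(-208) + (3 - 36*√2/2) = 208/69 + (3 - 18*√2) = 415/69 - 18*√2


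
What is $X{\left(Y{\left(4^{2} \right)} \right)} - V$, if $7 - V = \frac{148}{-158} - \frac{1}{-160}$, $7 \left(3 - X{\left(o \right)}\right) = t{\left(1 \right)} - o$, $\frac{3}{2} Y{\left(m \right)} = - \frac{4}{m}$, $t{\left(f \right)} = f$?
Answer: $- \frac{193283}{37920} \approx -5.0971$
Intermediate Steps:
$Y{\left(m \right)} = - \frac{8}{3 m}$ ($Y{\left(m \right)} = \frac{2 \left(- \frac{4}{m}\right)}{3} = - \frac{8}{3 m}$)
$X{\left(o \right)} = \frac{20}{7} + \frac{o}{7}$ ($X{\left(o \right)} = 3 - \frac{1 - o}{7} = 3 + \left(- \frac{1}{7} + \frac{o}{7}\right) = \frac{20}{7} + \frac{o}{7}$)
$V = \frac{100241}{12640}$ ($V = 7 - \left(\frac{148}{-158} - \frac{1}{-160}\right) = 7 - \left(148 \left(- \frac{1}{158}\right) - - \frac{1}{160}\right) = 7 - \left(- \frac{74}{79} + \frac{1}{160}\right) = 7 - - \frac{11761}{12640} = 7 + \frac{11761}{12640} = \frac{100241}{12640} \approx 7.9305$)
$X{\left(Y{\left(4^{2} \right)} \right)} - V = \left(\frac{20}{7} + \frac{\left(- \frac{8}{3}\right) \frac{1}{4^{2}}}{7}\right) - \frac{100241}{12640} = \left(\frac{20}{7} + \frac{\left(- \frac{8}{3}\right) \frac{1}{16}}{7}\right) - \frac{100241}{12640} = \left(\frac{20}{7} + \frac{1}{7} \left(- \frac{1}{6}\right)\right) - \frac{100241}{12640} = \left(\frac{20}{7} - \frac{1}{42}\right) - \frac{100241}{12640} = \frac{17}{6} - \frac{100241}{12640} = - \frac{193283}{37920}$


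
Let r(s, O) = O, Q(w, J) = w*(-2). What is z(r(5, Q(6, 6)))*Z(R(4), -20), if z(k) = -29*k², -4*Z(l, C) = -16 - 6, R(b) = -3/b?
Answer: -22968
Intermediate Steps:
Q(w, J) = -2*w
Z(l, C) = 11/2 (Z(l, C) = -(-16 - 6)/4 = -¼*(-22) = 11/2)
z(r(5, Q(6, 6)))*Z(R(4), -20) = -29*(-2*6)²*(11/2) = -29*(-12)²*(11/2) = -29*144*(11/2) = -4176*11/2 = -22968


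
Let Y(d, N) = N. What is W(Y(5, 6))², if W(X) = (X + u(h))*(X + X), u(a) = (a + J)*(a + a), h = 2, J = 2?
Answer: 69696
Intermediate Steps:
u(a) = 2*a*(2 + a) (u(a) = (a + 2)*(a + a) = (2 + a)*(2*a) = 2*a*(2 + a))
W(X) = 2*X*(16 + X) (W(X) = (X + 2*2*(2 + 2))*(X + X) = (X + 2*2*4)*(2*X) = (X + 16)*(2*X) = (16 + X)*(2*X) = 2*X*(16 + X))
W(Y(5, 6))² = (2*6*(16 + 6))² = (2*6*22)² = 264² = 69696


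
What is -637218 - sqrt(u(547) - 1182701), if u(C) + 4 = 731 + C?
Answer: -637218 - I*sqrt(1181427) ≈ -6.3722e+5 - 1086.9*I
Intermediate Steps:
u(C) = 727 + C (u(C) = -4 + (731 + C) = 727 + C)
-637218 - sqrt(u(547) - 1182701) = -637218 - sqrt((727 + 547) - 1182701) = -637218 - sqrt(1274 - 1182701) = -637218 - sqrt(-1181427) = -637218 - I*sqrt(1181427)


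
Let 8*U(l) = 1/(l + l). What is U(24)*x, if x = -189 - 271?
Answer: -115/96 ≈ -1.1979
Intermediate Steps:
U(l) = 1/(16*l) (U(l) = 1/(8*(l + l)) = 1/(8*((2*l))) = (1/(2*l))/8 = 1/(16*l))
x = -460
U(24)*x = ((1/16)/24)*(-460) = ((1/16)*(1/24))*(-460) = (1/384)*(-460) = -115/96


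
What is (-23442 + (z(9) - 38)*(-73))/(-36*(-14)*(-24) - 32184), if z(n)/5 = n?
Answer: 23953/44280 ≈ 0.54094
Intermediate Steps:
z(n) = 5*n
(-23442 + (z(9) - 38)*(-73))/(-36*(-14)*(-24) - 32184) = (-23442 + (5*9 - 38)*(-73))/(-36*(-14)*(-24) - 32184) = (-23442 + (45 - 38)*(-73))/(504*(-24) - 32184) = (-23442 + 7*(-73))/(-12096 - 32184) = (-23442 - 511)/(-44280) = -23953*(-1/44280) = 23953/44280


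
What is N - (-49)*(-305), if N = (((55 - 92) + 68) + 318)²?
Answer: 106856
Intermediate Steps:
N = 121801 (N = ((-37 + 68) + 318)² = (31 + 318)² = 349² = 121801)
N - (-49)*(-305) = 121801 - (-49)*(-305) = 121801 - 1*14945 = 121801 - 14945 = 106856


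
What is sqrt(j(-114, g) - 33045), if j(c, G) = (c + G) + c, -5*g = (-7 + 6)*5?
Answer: 2*I*sqrt(8318) ≈ 182.41*I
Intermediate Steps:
g = 1 (g = -(-7 + 6)*5/5 = -(-1)*5/5 = -1/5*(-5) = 1)
j(c, G) = G + 2*c (j(c, G) = (G + c) + c = G + 2*c)
sqrt(j(-114, g) - 33045) = sqrt((1 + 2*(-114)) - 33045) = sqrt((1 - 228) - 33045) = sqrt(-227 - 33045) = sqrt(-33272) = 2*I*sqrt(8318)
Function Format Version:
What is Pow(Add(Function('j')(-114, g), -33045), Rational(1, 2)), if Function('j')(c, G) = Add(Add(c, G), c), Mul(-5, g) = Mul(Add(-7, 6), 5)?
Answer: Mul(2, I, Pow(8318, Rational(1, 2))) ≈ Mul(182.41, I)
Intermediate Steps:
g = 1 (g = Mul(Rational(-1, 5), Mul(Add(-7, 6), 5)) = Mul(Rational(-1, 5), Mul(-1, 5)) = Mul(Rational(-1, 5), -5) = 1)
Function('j')(c, G) = Add(G, Mul(2, c)) (Function('j')(c, G) = Add(Add(G, c), c) = Add(G, Mul(2, c)))
Pow(Add(Function('j')(-114, g), -33045), Rational(1, 2)) = Pow(Add(Add(1, Mul(2, -114)), -33045), Rational(1, 2)) = Pow(Add(Add(1, -228), -33045), Rational(1, 2)) = Pow(Add(-227, -33045), Rational(1, 2)) = Pow(-33272, Rational(1, 2)) = Mul(2, I, Pow(8318, Rational(1, 2)))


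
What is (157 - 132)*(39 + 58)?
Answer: 2425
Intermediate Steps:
(157 - 132)*(39 + 58) = 25*97 = 2425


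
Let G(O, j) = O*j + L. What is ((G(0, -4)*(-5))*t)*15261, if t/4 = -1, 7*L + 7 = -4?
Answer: -3357420/7 ≈ -4.7963e+5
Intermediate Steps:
L = -11/7 (L = -1 + (⅐)*(-4) = -1 - 4/7 = -11/7 ≈ -1.5714)
t = -4 (t = 4*(-1) = -4)
G(O, j) = -11/7 + O*j (G(O, j) = O*j - 11/7 = -11/7 + O*j)
((G(0, -4)*(-5))*t)*15261 = (((-11/7 + 0*(-4))*(-5))*(-4))*15261 = (((-11/7 + 0)*(-5))*(-4))*15261 = (-11/7*(-5)*(-4))*15261 = ((55/7)*(-4))*15261 = -220/7*15261 = -3357420/7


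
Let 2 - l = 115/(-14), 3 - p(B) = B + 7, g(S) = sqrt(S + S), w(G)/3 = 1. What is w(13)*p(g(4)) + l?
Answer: -25/14 - 6*sqrt(2) ≈ -10.271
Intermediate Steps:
w(G) = 3 (w(G) = 3*1 = 3)
g(S) = sqrt(2)*sqrt(S) (g(S) = sqrt(2*S) = sqrt(2)*sqrt(S))
p(B) = -4 - B (p(B) = 3 - (B + 7) = 3 - (7 + B) = 3 + (-7 - B) = -4 - B)
l = 143/14 (l = 2 - 115/(-14) = 2 - 115*(-1)/14 = 2 - 1*(-115/14) = 2 + 115/14 = 143/14 ≈ 10.214)
w(13)*p(g(4)) + l = 3*(-4 - sqrt(2)*sqrt(4)) + 143/14 = 3*(-4 - sqrt(2)*2) + 143/14 = 3*(-4 - 2*sqrt(2)) + 143/14 = (-12 - 6*sqrt(2)) + 143/14 = -25/14 - 6*sqrt(2)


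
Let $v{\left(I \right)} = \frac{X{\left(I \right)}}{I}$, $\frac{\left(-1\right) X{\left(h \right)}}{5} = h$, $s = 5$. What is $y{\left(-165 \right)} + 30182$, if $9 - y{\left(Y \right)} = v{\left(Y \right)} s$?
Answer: $30216$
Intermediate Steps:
$X{\left(h \right)} = - 5 h$
$v{\left(I \right)} = -5$ ($v{\left(I \right)} = \frac{\left(-5\right) I}{I} = -5$)
$y{\left(Y \right)} = 34$ ($y{\left(Y \right)} = 9 - \left(-5\right) 5 = 9 - -25 = 9 + 25 = 34$)
$y{\left(-165 \right)} + 30182 = 34 + 30182 = 30216$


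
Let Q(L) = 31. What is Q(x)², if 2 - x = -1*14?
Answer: 961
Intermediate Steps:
x = 16 (x = 2 - (-1)*14 = 2 - 1*(-14) = 2 + 14 = 16)
Q(x)² = 31² = 961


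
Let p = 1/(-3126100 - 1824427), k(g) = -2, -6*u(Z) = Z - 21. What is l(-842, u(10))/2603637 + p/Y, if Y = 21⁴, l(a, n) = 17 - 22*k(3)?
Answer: 2175177308410/92842170046032897 ≈ 2.3429e-5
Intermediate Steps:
u(Z) = 7/2 - Z/6 (u(Z) = -(Z - 21)/6 = -(-21 + Z)/6 = 7/2 - Z/6)
l(a, n) = 61 (l(a, n) = 17 - 22*(-2) = 17 + 44 = 61)
Y = 194481
p = -1/4950527 (p = 1/(-4950527) = -1/4950527 ≈ -2.0200e-7)
l(-842, u(10))/2603637 + p/Y = 61/2603637 - 1/4950527/194481 = 61*(1/2603637) - 1/4950527*1/194481 = 61/2603637 - 1/962783441487 = 2175177308410/92842170046032897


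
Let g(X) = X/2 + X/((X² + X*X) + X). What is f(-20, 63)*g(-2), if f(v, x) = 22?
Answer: -88/3 ≈ -29.333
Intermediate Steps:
g(X) = X/2 + X/(X + 2*X²) (g(X) = X*(½) + X/((X² + X²) + X) = X/2 + X/(2*X² + X) = X/2 + X/(X + 2*X²))
f(-20, 63)*g(-2) = 22*((2 - 2 + 2*(-2)²)/(2*(1 + 2*(-2)))) = 22*((2 - 2 + 2*4)/(2*(1 - 4))) = 22*((½)*(2 - 2 + 8)/(-3)) = 22*((½)*(-⅓)*8) = 22*(-4/3) = -88/3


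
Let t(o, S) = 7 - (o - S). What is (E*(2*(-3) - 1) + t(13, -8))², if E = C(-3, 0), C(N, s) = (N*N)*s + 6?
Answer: 3136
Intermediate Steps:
C(N, s) = 6 + s*N² (C(N, s) = N²*s + 6 = s*N² + 6 = 6 + s*N²)
E = 6 (E = 6 + 0*(-3)² = 6 + 0*9 = 6 + 0 = 6)
t(o, S) = 7 + S - o (t(o, S) = 7 + (S - o) = 7 + S - o)
(E*(2*(-3) - 1) + t(13, -8))² = (6*(2*(-3) - 1) + (7 - 8 - 1*13))² = (6*(-6 - 1) + (7 - 8 - 13))² = (6*(-7) - 14)² = (-42 - 14)² = (-56)² = 3136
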